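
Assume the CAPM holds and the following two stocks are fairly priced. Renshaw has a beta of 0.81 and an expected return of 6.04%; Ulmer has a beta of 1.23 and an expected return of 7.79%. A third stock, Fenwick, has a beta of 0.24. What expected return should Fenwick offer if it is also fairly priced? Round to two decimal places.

MRP (SML slope) = (7.79% − 6.04%) / (1.23 − 0.81) = 1.75% / 0.42 = 4.1667%
R_f (intercept) = 6.04% − 0.81 × 4.1667% = 2.6650%
E(R_Fenwick) = R_f + β × MRP = 2.6650% + 0.24 × 4.1667% = 3.67%

3.67%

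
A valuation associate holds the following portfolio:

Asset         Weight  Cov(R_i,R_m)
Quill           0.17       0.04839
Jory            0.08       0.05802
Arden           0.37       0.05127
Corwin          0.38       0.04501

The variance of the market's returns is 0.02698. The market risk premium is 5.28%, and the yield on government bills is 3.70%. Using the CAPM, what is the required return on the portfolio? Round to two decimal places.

β_Quill = 0.04839 / 0.02698 = 1.7936
β_Jory = 0.05802 / 0.02698 = 2.1505
β_Arden = 0.05127 / 0.02698 = 1.9003
β_Corwin = 0.04501 / 0.02698 = 1.6683
β_P = Σ w_i β_i = 0.17×1.7936 + 0.08×2.1505 + 0.37×1.9003 + 0.38×1.6683 = 1.8140
E(R_P) = R_f + β_P × MRP = 3.70% + 1.8140 × 5.28% = 13.28%

13.28%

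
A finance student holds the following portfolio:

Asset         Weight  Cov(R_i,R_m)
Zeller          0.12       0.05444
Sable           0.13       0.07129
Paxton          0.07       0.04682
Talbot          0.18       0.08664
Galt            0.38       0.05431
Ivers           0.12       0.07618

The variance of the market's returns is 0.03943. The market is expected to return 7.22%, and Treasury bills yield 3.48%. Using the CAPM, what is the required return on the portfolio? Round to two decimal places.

β_Zeller = 0.05444 / 0.03943 = 1.3807
β_Sable = 0.07129 / 0.03943 = 1.8080
β_Paxton = 0.04682 / 0.03943 = 1.1874
β_Talbot = 0.08664 / 0.03943 = 2.1973
β_Galt = 0.05431 / 0.03943 = 1.3774
β_Ivers = 0.07618 / 0.03943 = 1.9320
β_P = Σ w_i β_i = 0.12×1.3807 + 0.13×1.8080 + 0.07×1.1874 + 0.18×2.1973 + 0.38×1.3774 + 0.12×1.9320 = 1.6346
MRP = 7.22% − 3.48% = 3.74%
E(R_P) = R_f + β_P × MRP = 3.48% + 1.6346 × 3.74% = 9.59%

9.59%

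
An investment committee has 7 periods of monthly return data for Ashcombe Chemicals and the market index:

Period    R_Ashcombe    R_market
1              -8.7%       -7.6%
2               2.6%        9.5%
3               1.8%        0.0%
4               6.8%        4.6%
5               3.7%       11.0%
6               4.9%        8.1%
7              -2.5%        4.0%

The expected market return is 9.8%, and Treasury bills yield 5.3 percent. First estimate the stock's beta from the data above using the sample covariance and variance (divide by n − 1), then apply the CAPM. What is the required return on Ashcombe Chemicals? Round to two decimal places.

Mean R_i = (-8.7 + 2.6 + 1.8 + 6.8 + 3.7 + 4.9 − 2.5) / 7 = 1.2286%
Mean R_m = (-7.6 + 9.5 + 0.0 + 4.6 + 11.0 + 8.1 + 4.0) / 7 = 4.2286%
Σ(R_i − R̄_i)(R_m − R̄_m) = 156.1243  ⇒  Cov = 156.1243 / 6 = 26.0207
Σ(R_m − R̄_m)² = 246.6143  ⇒  Var(R_m) = 246.6143 / 6 = 41.1024
β = Cov / Var(R_m) = 26.0207 / 41.1024 = 0.6331
MRP = 9.8% − 5.3% = 4.50%
E(R) = R_f + β × MRP = 5.3% + 0.6331 × 4.5% = 8.15%

8.15%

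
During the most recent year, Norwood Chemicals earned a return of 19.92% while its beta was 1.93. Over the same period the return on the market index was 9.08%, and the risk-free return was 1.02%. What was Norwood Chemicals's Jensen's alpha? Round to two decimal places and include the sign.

+3.34%

Market excess return = 9.08% − 1.02% = 8.06%
CAPM benchmark = R_f + β(R_m − R_f) = 1.02% + 1.93 × 8.06% = 16.5758%
α = actual − benchmark = 19.92% − 16.5758% = +3.34%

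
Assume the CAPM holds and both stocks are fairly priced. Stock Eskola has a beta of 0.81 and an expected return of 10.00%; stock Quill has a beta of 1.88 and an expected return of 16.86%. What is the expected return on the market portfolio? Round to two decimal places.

11.22%

Both satisfy E(R) = R_f + β·MRP, so the slope of the SML is
MRP = (16.86% − 10.00%) / (1.88 − 0.81) = 6.86% / 1.07 = 6.4112%
R_f = E(R_Eskola) − β_Eskola·MRP = 10.00% − 0.81 × 6.4112% = 4.8069%
E(R_m) = R_f + MRP = 4.8069% + 6.4112% = 11.22%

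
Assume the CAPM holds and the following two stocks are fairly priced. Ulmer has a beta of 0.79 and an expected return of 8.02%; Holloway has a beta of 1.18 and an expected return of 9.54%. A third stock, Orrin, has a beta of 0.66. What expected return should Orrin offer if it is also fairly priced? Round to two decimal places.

7.51%

MRP (SML slope) = (9.54% − 8.02%) / (1.18 − 0.79) = 1.52% / 0.39 = 3.8974%
R_f (intercept) = 8.02% − 0.79 × 3.8974% = 4.9411%
E(R_Orrin) = R_f + β × MRP = 4.9411% + 0.66 × 3.8974% = 7.51%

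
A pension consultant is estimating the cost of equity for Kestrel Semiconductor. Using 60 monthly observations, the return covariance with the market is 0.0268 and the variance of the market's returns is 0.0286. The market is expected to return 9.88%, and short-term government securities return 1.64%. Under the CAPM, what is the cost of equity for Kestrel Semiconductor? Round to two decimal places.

β = Cov(R_i, R_m) / Var(R_m) = 0.0268 / 0.0286 = 0.9371
MRP = 9.88% − 1.64% = 8.24%
E(R) = R_f + β × MRP = 1.64% + 0.9371 × 8.24% = 9.36%

9.36%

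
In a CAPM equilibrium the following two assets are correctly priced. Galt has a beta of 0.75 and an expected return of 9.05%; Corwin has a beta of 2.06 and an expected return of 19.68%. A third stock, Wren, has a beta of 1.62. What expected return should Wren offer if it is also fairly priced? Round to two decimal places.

MRP (SML slope) = (19.68% − 9.05%) / (2.06 − 0.75) = 10.63% / 1.31 = 8.1145%
R_f (intercept) = 9.05% − 0.75 × 8.1145% = 2.9641%
E(R_Wren) = R_f + β × MRP = 2.9641% + 1.62 × 8.1145% = 16.11%

16.11%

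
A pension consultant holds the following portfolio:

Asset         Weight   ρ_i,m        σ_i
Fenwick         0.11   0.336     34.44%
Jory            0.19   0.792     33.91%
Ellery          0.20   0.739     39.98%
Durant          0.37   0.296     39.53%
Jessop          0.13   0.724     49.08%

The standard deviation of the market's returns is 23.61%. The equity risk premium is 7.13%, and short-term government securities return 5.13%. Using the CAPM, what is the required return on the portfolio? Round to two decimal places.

β_Fenwick = 0.336 × 34.44% / 23.61% = 0.4901
β_Jory = 0.792 × 33.91% / 23.61% = 1.1375
β_Ellery = 0.739 × 39.98% / 23.61% = 1.2514
β_Durant = 0.296 × 39.53% / 23.61% = 0.4956
β_Jessop = 0.724 × 49.08% / 23.61% = 1.5050
β_P = Σ w_i β_i = 0.11×0.4901 + 0.19×1.1375 + 0.20×1.2514 + 0.37×0.4956 + 0.13×1.5050 = 0.8993
E(R_P) = R_f + β_P × MRP = 5.13% + 0.8993 × 7.13% = 11.54%

11.54%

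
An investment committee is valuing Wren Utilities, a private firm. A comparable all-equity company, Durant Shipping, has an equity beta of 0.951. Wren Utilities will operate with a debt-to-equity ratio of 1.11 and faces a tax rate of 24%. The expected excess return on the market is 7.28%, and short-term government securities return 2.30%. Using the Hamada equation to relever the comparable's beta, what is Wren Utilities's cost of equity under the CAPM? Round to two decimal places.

15.06%

β_L = β_U × [1 + (1 − t)(D/E)] = 0.951 × [1 + (1 − 0.24) × 1.11]
    = 0.951 × [1 + 0.76 × 1.11] = 0.951 × 1.8436 = 1.7533
E(R) = R_f + β_L × MRP = 2.30% + 1.7533 × 7.28% = 15.06%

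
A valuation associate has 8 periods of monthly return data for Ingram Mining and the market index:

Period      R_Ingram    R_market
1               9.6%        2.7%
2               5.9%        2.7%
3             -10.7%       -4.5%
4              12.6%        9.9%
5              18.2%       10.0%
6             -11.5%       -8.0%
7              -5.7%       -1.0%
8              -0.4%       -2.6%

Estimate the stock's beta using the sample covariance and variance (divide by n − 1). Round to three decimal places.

Mean R_i = (9.6 + 5.9 − 10.7 + 12.6 + 18.2 − 11.5 − 5.7 − 0.4) / 8 = 2.2500%
Mean R_m = (2.7 + 2.7 − 4.5 + 9.9 + 10.0 − 8.0 − 1.0 − 2.6) / 8 = 1.1500%
Σ(R_i − R̄_i)(R_m − R̄_m) = 474.7800  ⇒  Cov = 474.7800 / 7 = 67.8257
Σ(R_m − R̄_m)² = 294.0200  ⇒  Var(R_m) = 294.0200 / 7 = 42.0029
β = Cov / Var(R_m) = 67.8257 / 42.0029 = 1.6148

1.615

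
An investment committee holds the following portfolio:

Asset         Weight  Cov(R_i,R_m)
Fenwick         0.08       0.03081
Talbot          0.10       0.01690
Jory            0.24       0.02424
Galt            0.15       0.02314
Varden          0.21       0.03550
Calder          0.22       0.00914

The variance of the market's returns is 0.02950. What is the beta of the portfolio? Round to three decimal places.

β_Fenwick = 0.03081 / 0.02950 = 1.0444
β_Talbot = 0.01690 / 0.02950 = 0.5729
β_Jory = 0.02424 / 0.02950 = 0.8217
β_Galt = 0.02314 / 0.02950 = 0.7844
β_Varden = 0.03550 / 0.02950 = 1.2034
β_Calder = 0.00914 / 0.02950 = 0.3098
β_P = Σ w_i β_i = 0.08×1.0444 + 0.10×0.5729 + 0.24×0.8217 + 0.15×0.7844 + 0.21×1.2034 + 0.22×0.3098 = 0.7766

0.777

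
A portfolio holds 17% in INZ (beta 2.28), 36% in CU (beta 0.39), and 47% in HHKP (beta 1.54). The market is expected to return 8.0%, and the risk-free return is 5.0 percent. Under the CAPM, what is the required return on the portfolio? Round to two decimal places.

8.76%

β_P = Σ w_i β_i = 0.17×2.28 + 0.36×0.39 + 0.47×1.54 = 1.2518
MRP = 8.0% − 5.0% = 3.00%
E(R_P) = R_f + β_P × MRP = 5.0% + 1.2518 × 3.0% = 8.76%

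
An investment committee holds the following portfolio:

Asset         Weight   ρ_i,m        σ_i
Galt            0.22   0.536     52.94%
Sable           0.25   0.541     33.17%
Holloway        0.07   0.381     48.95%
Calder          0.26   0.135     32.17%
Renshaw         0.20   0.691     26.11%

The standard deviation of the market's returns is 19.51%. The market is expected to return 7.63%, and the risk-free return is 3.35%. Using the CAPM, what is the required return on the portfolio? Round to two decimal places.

β_Galt = 0.536 × 52.94% / 19.51% = 1.4544
β_Sable = 0.541 × 33.17% / 19.51% = 0.9198
β_Holloway = 0.381 × 48.95% / 19.51% = 0.9559
β_Calder = 0.135 × 32.17% / 19.51% = 0.2226
β_Renshaw = 0.691 × 26.11% / 19.51% = 0.9248
β_P = Σ w_i β_i = 0.22×1.4544 + 0.25×0.9198 + 0.07×0.9559 + 0.26×0.2226 + 0.20×0.9248 = 0.8597
MRP = 7.63% − 3.35% = 4.28%
E(R_P) = R_f + β_P × MRP = 3.35% + 0.8597 × 4.28% = 7.03%

7.03%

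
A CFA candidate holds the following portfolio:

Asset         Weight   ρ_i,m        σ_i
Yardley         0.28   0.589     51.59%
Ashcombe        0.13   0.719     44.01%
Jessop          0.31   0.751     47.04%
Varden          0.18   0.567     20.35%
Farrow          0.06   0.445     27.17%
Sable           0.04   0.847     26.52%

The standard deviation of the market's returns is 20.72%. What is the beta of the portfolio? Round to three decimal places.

1.316

β_Yardley = 0.589 × 51.59% / 20.72% = 1.4665
β_Ashcombe = 0.719 × 44.01% / 20.72% = 1.5272
β_Jessop = 0.751 × 47.04% / 20.72% = 1.7050
β_Varden = 0.567 × 20.35% / 20.72% = 0.5569
β_Farrow = 0.445 × 27.17% / 20.72% = 0.5835
β_Sable = 0.847 × 26.52% / 20.72% = 1.0841
β_P = Σ w_i β_i = 0.28×1.4665 + 0.13×1.5272 + 0.31×1.7050 + 0.18×0.5569 + 0.06×0.5835 + 0.04×1.0841 = 1.3163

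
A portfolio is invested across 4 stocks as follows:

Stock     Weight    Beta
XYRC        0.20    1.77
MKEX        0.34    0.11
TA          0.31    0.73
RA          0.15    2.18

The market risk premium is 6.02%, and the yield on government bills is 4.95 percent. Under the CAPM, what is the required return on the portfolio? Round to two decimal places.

β_P = Σ w_i β_i = 0.20×1.77 + 0.34×0.11 + 0.31×0.73 + 0.15×2.18 = 0.9447
E(R_P) = R_f + β_P × MRP = 4.95% + 0.9447 × 6.02% = 10.64%

10.64%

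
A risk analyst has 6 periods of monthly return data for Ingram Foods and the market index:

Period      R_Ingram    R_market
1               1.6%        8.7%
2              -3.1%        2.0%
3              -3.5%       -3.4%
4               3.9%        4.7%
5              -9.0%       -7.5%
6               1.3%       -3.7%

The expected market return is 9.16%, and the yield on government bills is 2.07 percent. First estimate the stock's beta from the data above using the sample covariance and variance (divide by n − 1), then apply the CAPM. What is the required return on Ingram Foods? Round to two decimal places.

6.01%

Mean R_i = (1.6 − 3.1 − 3.5 + 3.9 − 9.0 + 1.3) / 6 = -1.4667%
Mean R_m = (8.7 + 2.0 − 3.4 + 4.7 − 7.5 − 3.7) / 6 = 0.1333%
Σ(R_i − R̄_i)(R_m − R̄_m) = 101.8133  ⇒  Cov = 101.8133 / 5 = 20.3627
Σ(R_m − R̄_m)² = 183.1733  ⇒  Var(R_m) = 183.1733 / 5 = 36.6347
β = Cov / Var(R_m) = 20.3627 / 36.6347 = 0.5558
MRP = 9.16% − 2.07% = 7.09%
E(R) = R_f + β × MRP = 2.07% + 0.5558 × 7.09% = 6.01%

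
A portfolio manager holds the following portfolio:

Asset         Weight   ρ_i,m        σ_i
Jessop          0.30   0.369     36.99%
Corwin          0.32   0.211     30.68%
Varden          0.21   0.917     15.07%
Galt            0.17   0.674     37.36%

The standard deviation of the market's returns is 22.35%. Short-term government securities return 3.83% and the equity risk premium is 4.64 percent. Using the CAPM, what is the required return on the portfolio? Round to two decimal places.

β_Jessop = 0.369 × 36.99% / 22.35% = 0.6107
β_Corwin = 0.211 × 30.68% / 22.35% = 0.2896
β_Varden = 0.917 × 15.07% / 22.35% = 0.6183
β_Galt = 0.674 × 37.36% / 22.35% = 1.1267
β_P = Σ w_i β_i = 0.30×0.6107 + 0.32×0.2896 + 0.21×0.6183 + 0.17×1.1267 = 0.5973
E(R_P) = R_f + β_P × MRP = 3.83% + 0.5973 × 4.64% = 6.60%

6.60%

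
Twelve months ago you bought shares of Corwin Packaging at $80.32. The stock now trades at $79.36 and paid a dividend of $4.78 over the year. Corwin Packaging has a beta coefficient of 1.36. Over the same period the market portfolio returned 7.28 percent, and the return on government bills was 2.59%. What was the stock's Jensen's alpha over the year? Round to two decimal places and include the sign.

-4.21%

Realised HPR = (P1 + D1 − P0) / P0 = (79.36 + 4.78 − 80.32) / 80.32 = 3.82 / 80.32 = 4.7560%
MRP = 7.28% − 2.59% = 4.69%
CAPM required = R_f + β·MRP = 2.59% + 1.36 × 4.69% = 8.9684%
α = realised − required = 4.7560% − 8.9684% = -4.21%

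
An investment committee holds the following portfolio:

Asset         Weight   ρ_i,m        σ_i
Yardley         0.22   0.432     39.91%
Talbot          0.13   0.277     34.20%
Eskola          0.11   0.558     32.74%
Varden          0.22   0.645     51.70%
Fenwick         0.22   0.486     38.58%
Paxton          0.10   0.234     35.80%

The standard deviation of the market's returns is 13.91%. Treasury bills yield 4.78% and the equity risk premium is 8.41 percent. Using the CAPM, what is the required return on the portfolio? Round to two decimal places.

16.47%

β_Yardley = 0.432 × 39.91% / 13.91% = 1.2395
β_Talbot = 0.277 × 34.20% / 13.91% = 0.6810
β_Eskola = 0.558 × 32.74% / 13.91% = 1.3134
β_Varden = 0.645 × 51.70% / 13.91% = 2.3973
β_Fenwick = 0.486 × 38.58% / 13.91% = 1.3479
β_Paxton = 0.234 × 35.80% / 13.91% = 0.6022
β_P = Σ w_i β_i = 0.22×1.2395 + 0.13×0.6810 + 0.11×1.3134 + 0.22×2.3973 + 0.22×1.3479 + 0.10×0.6022 = 1.3899
E(R_P) = R_f + β_P × MRP = 4.78% + 1.3899 × 8.41% = 16.47%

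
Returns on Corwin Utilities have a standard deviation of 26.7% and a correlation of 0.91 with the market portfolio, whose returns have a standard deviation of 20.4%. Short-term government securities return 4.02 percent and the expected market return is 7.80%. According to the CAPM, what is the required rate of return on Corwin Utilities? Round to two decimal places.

β = ρ × σ_i / σ_m = 0.91 × 26.7% / 20.4% = 1.1910
MRP = 7.80% − 4.02% = 3.78%
E(R) = 4.02% + 1.1910 × 3.78% = 8.52%

8.52%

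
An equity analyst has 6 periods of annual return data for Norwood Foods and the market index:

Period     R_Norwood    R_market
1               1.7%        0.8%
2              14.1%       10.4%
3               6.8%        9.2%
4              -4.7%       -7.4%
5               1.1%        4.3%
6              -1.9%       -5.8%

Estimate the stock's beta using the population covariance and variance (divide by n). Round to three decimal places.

Mean R_i = (1.7 + 14.1 + 6.8 − 4.7 + 1.1 − 1.9) / 6 = 2.8500%
Mean R_m = (0.8 + 10.4 + 9.2 − 7.4 + 4.3 − 5.8) / 6 = 1.9167%
Σ(R_i − R̄_i)(R_m − R̄_m) = 228.3150  ⇒  Cov = 228.3150 / 6 = 38.0525
Σ(R_m − R̄_m)² = 278.2883  ⇒  Var(R_m) = 278.2883 / 6 = 46.3814
β = Cov / Var(R_m) = 38.0525 / 46.3814 = 0.8204

0.820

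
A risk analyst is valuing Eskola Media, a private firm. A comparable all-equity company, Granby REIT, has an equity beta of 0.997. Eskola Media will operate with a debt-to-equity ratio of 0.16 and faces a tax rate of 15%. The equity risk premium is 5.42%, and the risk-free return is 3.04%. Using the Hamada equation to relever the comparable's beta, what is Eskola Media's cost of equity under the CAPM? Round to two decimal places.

β_L = β_U × [1 + (1 − t)(D/E)] = 0.997 × [1 + (1 − 0.15) × 0.16]
    = 0.997 × [1 + 0.85 × 0.16] = 0.997 × 1.1360 = 1.1326
E(R) = R_f + β_L × MRP = 3.04% + 1.1326 × 5.42% = 9.18%

9.18%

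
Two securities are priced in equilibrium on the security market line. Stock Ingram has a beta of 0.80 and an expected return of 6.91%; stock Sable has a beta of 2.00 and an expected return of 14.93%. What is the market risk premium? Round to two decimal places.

6.68%

Both satisfy E(R) = R_f + β·MRP, so the slope of the SML is
MRP = (14.93% − 6.91%) / (2.00 − 0.80) = 8.02% / 1.20 = 6.6833%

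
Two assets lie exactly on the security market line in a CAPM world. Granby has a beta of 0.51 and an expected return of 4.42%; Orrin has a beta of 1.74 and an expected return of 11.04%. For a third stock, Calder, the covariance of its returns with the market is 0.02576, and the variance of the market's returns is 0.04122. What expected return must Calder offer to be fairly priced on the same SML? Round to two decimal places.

MRP = (11.04% − 4.42%) / (1.74 − 0.51) = 5.3821%
R_f = 4.42% − 0.51 × 5.3821% = 1.6751%
β_Calder = Cov / Var(R_m) = 0.02576 / 0.04122 = 0.6249
E(R_Calder) = R_f + β × MRP = 1.6751% + 0.6249 × 5.3821% = 5.04%

5.04%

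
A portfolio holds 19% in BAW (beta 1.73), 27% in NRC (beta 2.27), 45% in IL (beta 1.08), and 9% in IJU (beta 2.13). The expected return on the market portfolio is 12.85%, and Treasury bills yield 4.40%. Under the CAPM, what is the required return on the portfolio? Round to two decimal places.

18.08%

β_P = Σ w_i β_i = 0.19×1.73 + 0.27×2.27 + 0.45×1.08 + 0.09×2.13 = 1.6193
MRP = 12.85% − 4.40% = 8.45%
E(R_P) = R_f + β_P × MRP = 4.40% + 1.6193 × 8.45% = 18.08%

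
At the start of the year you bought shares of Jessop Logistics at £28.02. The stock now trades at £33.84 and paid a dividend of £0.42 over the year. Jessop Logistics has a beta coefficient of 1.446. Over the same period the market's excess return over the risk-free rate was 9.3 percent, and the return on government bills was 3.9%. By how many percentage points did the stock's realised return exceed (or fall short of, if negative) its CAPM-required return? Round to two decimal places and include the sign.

+4.92%

Realised HPR = (P1 + D1 − P0) / P0 = (33.84 + 0.42 − 28.02) / 28.02 = 6.24 / 28.02 = 22.2698%
CAPM required = R_f + β·MRP = 3.9% + 1.446 × 9.3% = 17.3478%
α = realised − required = 22.2698% − 17.3478% = +4.92%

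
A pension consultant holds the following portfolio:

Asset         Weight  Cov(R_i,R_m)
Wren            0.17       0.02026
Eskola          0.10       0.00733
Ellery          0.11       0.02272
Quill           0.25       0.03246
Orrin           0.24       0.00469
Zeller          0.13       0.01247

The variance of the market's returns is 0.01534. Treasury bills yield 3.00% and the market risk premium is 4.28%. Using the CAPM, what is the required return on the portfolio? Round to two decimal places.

β_Wren = 0.02026 / 0.01534 = 1.3207
β_Eskola = 0.00733 / 0.01534 = 0.4778
β_Ellery = 0.02272 / 0.01534 = 1.4811
β_Quill = 0.03246 / 0.01534 = 2.1160
β_Orrin = 0.00469 / 0.01534 = 0.3057
β_Zeller = 0.01247 / 0.01534 = 0.8129
β_P = Σ w_i β_i = 0.17×1.3207 + 0.10×0.4778 + 0.11×1.4811 + 0.25×2.1160 + 0.24×0.3057 + 0.13×0.8129 = 1.1433
E(R_P) = R_f + β_P × MRP = 3.00% + 1.1433 × 4.28% = 7.89%

7.89%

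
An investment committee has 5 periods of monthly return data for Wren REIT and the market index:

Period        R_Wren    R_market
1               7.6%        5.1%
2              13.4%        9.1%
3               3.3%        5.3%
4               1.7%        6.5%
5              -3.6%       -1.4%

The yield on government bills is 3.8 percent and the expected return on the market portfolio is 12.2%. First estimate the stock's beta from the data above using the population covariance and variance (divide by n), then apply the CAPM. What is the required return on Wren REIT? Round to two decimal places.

15.55%

Mean R_i = (7.6 + 13.4 + 3.3 + 1.7 − 3.6) / 5 = 4.4800%
Mean R_m = (5.1 + 9.1 + 5.3 + 6.5 − 1.4) / 5 = 4.9200%
Σ(R_i − R̄_i)(R_m − R̄_m) = 84.0720  ⇒  Cov = 84.0720 / 5 = 16.8144
Σ(R_m − R̄_m)² = 60.0880  ⇒  Var(R_m) = 60.0880 / 5 = 12.0176
β = Cov / Var(R_m) = 16.8144 / 12.0176 = 1.3991
MRP = 12.2% − 3.8% = 8.40%
E(R) = R_f + β × MRP = 3.8% + 1.3991 × 8.4% = 15.55%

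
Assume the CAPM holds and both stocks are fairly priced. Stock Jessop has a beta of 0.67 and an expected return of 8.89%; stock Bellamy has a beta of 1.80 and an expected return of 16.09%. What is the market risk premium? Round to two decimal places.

Both satisfy E(R) = R_f + β·MRP, so the slope of the SML is
MRP = (16.09% − 8.89%) / (1.80 − 0.67) = 7.20% / 1.13 = 6.3717%

6.37%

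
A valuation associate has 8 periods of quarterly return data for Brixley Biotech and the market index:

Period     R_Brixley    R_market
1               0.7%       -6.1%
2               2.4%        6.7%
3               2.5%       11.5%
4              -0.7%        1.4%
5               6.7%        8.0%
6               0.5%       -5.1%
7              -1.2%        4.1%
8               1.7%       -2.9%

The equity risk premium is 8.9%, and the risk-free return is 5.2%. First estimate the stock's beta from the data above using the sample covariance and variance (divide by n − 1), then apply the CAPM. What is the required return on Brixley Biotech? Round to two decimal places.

Mean R_i = (0.7 + 2.4 + 2.5 − 0.7 + 6.7 + 0.5 − 1.2 + 1.7) / 8 = 1.5750%
Mean R_m = (-6.1 + 6.7 + 11.5 + 1.4 + 8.0 − 5.1 + 4.1 − 2.9) / 8 = 2.2000%
Σ(R_i − R̄_i)(R_m − R̄_m) = 53.0600  ⇒  Cov = 53.0600 / 7 = 7.5800
Σ(R_m − R̄_m)² = 292.8200  ⇒  Var(R_m) = 292.8200 / 7 = 41.8314
β = Cov / Var(R_m) = 7.5800 / 41.8314 = 0.1812
E(R) = R_f + β × MRP = 5.2% + 0.1812 × 8.9% = 6.81%

6.81%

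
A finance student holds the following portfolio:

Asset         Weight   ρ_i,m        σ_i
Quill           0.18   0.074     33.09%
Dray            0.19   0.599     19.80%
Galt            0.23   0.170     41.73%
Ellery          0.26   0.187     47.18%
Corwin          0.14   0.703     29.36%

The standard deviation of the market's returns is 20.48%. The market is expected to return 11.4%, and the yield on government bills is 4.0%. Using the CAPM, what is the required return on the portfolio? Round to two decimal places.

β_Quill = 0.074 × 33.09% / 20.48% = 0.1196
β_Dray = 0.599 × 19.80% / 20.48% = 0.5791
β_Galt = 0.170 × 41.73% / 20.48% = 0.3464
β_Ellery = 0.187 × 47.18% / 20.48% = 0.4308
β_Corwin = 0.703 × 29.36% / 20.48% = 1.0078
β_P = Σ w_i β_i = 0.18×0.1196 + 0.19×0.5791 + 0.23×0.3464 + 0.26×0.4308 + 0.14×1.0078 = 0.4643
MRP = 11.4% − 4.0% = 7.40%
E(R_P) = R_f + β_P × MRP = 4.0% + 0.4643 × 7.4% = 7.44%

7.44%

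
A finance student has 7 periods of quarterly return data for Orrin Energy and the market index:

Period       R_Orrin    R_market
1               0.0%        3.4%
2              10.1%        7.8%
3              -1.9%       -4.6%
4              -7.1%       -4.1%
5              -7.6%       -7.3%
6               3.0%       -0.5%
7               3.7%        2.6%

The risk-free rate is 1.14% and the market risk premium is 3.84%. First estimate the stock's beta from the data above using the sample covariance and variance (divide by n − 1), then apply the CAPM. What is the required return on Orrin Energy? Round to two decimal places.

5.22%

Mean R_i = (0.0 + 10.1 − 1.9 − 7.1 − 7.6 + 3.0 + 3.7) / 7 = 0.0286%
Mean R_m = (3.4 + 7.8 − 4.6 − 4.1 − 7.3 − 0.5 + 2.6) / 7 = -0.3857%
Σ(R_i − R̄_i)(R_m − R̄_m) = 180.3071  ⇒  Cov = 180.3071 / 6 = 30.0512
Σ(R_m − R̄_m)² = 169.6286  ⇒  Var(R_m) = 169.6286 / 6 = 28.2714
β = Cov / Var(R_m) = 30.0512 / 28.2714 = 1.0630
E(R) = R_f + β × MRP = 1.14% + 1.0630 × 3.84% = 5.22%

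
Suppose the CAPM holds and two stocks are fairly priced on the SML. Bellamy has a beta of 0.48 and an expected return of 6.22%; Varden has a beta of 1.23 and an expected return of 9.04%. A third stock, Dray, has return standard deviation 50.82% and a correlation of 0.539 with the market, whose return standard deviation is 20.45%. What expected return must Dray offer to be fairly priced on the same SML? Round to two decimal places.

MRP = (9.04% − 6.22%) / (1.23 − 0.48) = 3.7600%
R_f = 6.22% − 0.48 × 3.7600% = 4.4152%
β_Dray = ρ·σ_i/σ_m = 0.539 × 50.82 / 20.45 = 1.3395
E(R_Dray) = R_f + β × MRP = 4.4152% + 1.3395 × 3.7600% = 9.45%

9.45%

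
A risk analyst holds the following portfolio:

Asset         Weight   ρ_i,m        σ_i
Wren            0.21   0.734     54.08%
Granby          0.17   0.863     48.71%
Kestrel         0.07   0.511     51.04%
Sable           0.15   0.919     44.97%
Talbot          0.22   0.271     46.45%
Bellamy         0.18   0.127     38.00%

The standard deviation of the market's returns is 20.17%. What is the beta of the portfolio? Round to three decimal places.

1.346

β_Wren = 0.734 × 54.08% / 20.17% = 1.9680
β_Granby = 0.863 × 48.71% / 20.17% = 2.0841
β_Kestrel = 0.511 × 51.04% / 20.17% = 1.2931
β_Sable = 0.919 × 44.97% / 20.17% = 2.0490
β_Talbot = 0.271 × 46.45% / 20.17% = 0.6241
β_Bellamy = 0.127 × 38.00% / 20.17% = 0.2393
β_P = Σ w_i β_i = 0.21×1.9680 + 0.17×2.0841 + 0.07×1.2931 + 0.15×2.0490 + 0.22×0.6241 + 0.18×0.2393 = 1.3458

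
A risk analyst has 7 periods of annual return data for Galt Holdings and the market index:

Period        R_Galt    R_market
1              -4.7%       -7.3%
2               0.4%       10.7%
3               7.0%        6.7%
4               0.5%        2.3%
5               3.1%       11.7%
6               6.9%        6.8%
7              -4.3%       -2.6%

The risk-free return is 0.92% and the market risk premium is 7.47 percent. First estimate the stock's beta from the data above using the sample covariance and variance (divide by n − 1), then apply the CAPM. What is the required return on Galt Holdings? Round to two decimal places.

Mean R_i = (-4.7 + 0.4 + 7.0 + 0.5 + 3.1 + 6.9 − 4.3) / 7 = 1.2714%
Mean R_m = (-7.3 + 10.7 + 6.7 + 2.3 + 11.7 + 6.8 − 2.6) / 7 = 4.0429%
Σ(R_i − R̄_i)(R_m − R̄_m) = 145.0286  ⇒  Cov = 145.0286 / 6 = 24.1714
Σ(R_m − R̄_m)² = 293.4371  ⇒  Var(R_m) = 293.4371 / 6 = 48.9062
β = Cov / Var(R_m) = 24.1714 / 48.9062 = 0.4942
E(R) = R_f + β × MRP = 0.92% + 0.4942 × 7.47% = 4.61%

4.61%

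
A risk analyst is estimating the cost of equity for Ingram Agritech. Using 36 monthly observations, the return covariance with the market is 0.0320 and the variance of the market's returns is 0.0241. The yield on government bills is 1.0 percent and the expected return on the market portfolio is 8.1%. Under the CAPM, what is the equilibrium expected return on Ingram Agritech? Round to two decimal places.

β = Cov(R_i, R_m) / Var(R_m) = 0.0320 / 0.0241 = 1.3278
MRP = 8.1% − 1.0% = 7.10%
E(R) = R_f + β × MRP = 1.0% + 1.3278 × 7.1% = 10.43%

10.43%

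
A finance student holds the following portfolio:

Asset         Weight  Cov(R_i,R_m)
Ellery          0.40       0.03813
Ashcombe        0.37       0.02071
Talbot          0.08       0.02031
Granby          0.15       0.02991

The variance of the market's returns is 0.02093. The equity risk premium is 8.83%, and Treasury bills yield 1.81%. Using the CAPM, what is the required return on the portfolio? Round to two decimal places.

14.06%

β_Ellery = 0.03813 / 0.02093 = 1.8218
β_Ashcombe = 0.02071 / 0.02093 = 0.9895
β_Talbot = 0.02031 / 0.02093 = 0.9704
β_Granby = 0.02991 / 0.02093 = 1.4290
β_P = Σ w_i β_i = 0.40×1.8218 + 0.37×0.9895 + 0.08×0.9704 + 0.15×1.4290 = 1.3868
E(R_P) = R_f + β_P × MRP = 1.81% + 1.3868 × 8.83% = 14.06%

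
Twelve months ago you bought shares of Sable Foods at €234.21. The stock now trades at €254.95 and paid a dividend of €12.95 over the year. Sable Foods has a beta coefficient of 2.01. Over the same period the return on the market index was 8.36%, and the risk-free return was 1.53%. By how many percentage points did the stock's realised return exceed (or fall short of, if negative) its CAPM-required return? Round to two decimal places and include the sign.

-0.87%

Realised HPR = (P1 + D1 − P0) / P0 = (254.95 + 12.95 − 234.21) / 234.21 = 33.69 / 234.21 = 14.3845%
MRP = 8.36% − 1.53% = 6.83%
CAPM required = R_f + β·MRP = 1.53% + 2.01 × 6.83% = 15.2583%
α = realised − required = 14.3845% − 15.2583% = -0.87%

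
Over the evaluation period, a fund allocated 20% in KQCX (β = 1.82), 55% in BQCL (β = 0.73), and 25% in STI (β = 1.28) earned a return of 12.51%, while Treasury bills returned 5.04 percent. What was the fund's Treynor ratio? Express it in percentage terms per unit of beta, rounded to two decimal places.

β_P = 0.20×1.82 + 0.55×0.73 + 0.25×1.28 = 1.0855
Treynor = (R_P − R_f) / β_P = (12.51% − 5.04%) / 1.0855 = 7.47% / 1.0855 = 6.88%

6.88%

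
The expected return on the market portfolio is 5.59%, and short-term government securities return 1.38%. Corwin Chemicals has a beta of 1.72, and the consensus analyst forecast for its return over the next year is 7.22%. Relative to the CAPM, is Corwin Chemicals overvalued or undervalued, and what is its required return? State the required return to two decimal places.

Overvalued; required return 8.62%

MRP = 5.59% − 1.38% = 4.21%
Required return = R_f + β·MRP = 1.38% + 1.72 × 4.21% = 8.62%
Forecast 7.22% < required 8.62% → the stock plots below the SML → overvalued.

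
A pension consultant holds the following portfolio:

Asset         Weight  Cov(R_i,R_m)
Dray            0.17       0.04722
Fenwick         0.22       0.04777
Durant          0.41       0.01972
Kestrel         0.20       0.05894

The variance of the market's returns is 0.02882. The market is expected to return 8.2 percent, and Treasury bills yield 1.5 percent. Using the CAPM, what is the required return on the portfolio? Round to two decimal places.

β_Dray = 0.04722 / 0.02882 = 1.6384
β_Fenwick = 0.04777 / 0.02882 = 1.6575
β_Durant = 0.01972 / 0.02882 = 0.6842
β_Kestrel = 0.05894 / 0.02882 = 2.0451
β_P = Σ w_i β_i = 0.17×1.6384 + 0.22×1.6575 + 0.41×0.6842 + 0.20×2.0451 = 1.3327
MRP = 8.2% − 1.5% = 6.70%
E(R_P) = R_f + β_P × MRP = 1.5% + 1.3327 × 6.7% = 10.43%

10.43%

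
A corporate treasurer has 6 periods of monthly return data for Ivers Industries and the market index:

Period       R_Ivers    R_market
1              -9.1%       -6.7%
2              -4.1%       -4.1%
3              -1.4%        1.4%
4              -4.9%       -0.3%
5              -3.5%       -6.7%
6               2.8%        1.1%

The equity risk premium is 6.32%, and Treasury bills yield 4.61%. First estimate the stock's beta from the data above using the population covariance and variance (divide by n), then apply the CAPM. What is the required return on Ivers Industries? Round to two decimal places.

9.28%

Mean R_i = (-9.1 − 4.1 − 1.4 − 4.9 − 3.5 + 2.8) / 6 = -3.3667%
Mean R_m = (-6.7 − 4.1 + 1.4 − 0.3 − 6.7 + 1.1) / 6 = -2.5500%
Σ(R_i − R̄_i)(R_m − R̄_m) = 52.3100  ⇒  Cov = 52.3100 / 6 = 8.7183
Σ(R_m − R̄_m)² = 70.8350  ⇒  Var(R_m) = 70.8350 / 6 = 11.8058
β = Cov / Var(R_m) = 8.7183 / 11.8058 = 0.7385
E(R) = R_f + β × MRP = 4.61% + 0.7385 × 6.32% = 9.28%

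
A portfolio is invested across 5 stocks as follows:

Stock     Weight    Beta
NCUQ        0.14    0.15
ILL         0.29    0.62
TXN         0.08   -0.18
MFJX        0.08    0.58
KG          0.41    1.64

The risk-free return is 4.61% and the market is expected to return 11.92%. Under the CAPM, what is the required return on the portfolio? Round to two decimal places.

11.23%

β_P = Σ w_i β_i = 0.14×0.15 + 0.29×0.62 + 0.08×-0.18 + 0.08×0.58 + 0.41×1.64 = 0.9052
MRP = 11.92% − 4.61% = 7.31%
E(R_P) = R_f + β_P × MRP = 4.61% + 0.9052 × 7.31% = 11.23%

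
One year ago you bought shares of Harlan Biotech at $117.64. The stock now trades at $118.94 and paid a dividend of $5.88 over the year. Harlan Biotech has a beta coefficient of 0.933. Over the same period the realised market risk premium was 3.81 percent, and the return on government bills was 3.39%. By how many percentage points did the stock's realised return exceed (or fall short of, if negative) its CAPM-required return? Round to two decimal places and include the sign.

-0.84%

Realised HPR = (P1 + D1 − P0) / P0 = (118.94 + 5.88 − 117.64) / 117.64 = 7.18 / 117.64 = 6.1034%
CAPM required = R_f + β·MRP = 3.39% + 0.933 × 3.81% = 6.94473%
α = realised − required = 6.1034% − 6.94473% = -0.84%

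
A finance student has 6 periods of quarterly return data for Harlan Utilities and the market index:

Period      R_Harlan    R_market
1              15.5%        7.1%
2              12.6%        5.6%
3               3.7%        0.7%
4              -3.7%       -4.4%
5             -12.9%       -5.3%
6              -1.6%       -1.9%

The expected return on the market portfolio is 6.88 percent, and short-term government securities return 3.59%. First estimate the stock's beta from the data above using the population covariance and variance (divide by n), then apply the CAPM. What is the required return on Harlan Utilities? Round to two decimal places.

10.20%

Mean R_i = (15.5 + 12.6 + 3.7 − 3.7 − 12.9 − 1.6) / 6 = 2.2667%
Mean R_m = (7.1 + 5.6 + 0.7 − 4.4 − 5.3 − 1.9) / 6 = 0.3000%
Σ(R_i − R̄_i)(R_m − R̄_m) = 266.8100  ⇒  Cov = 266.8100 / 6 = 44.4683
Σ(R_m − R̄_m)² = 132.7800  ⇒  Var(R_m) = 132.7800 / 6 = 22.1300
β = Cov / Var(R_m) = 44.4683 / 22.1300 = 2.0094
MRP = 6.88% − 3.59% = 3.29%
E(R) = R_f + β × MRP = 3.59% + 2.0094 × 3.29% = 10.20%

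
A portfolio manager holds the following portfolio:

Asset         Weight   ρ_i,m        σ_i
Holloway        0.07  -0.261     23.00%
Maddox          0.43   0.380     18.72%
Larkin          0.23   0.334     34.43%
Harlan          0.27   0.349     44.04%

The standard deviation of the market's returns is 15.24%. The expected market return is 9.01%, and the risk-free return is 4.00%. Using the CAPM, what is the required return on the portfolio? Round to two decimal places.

7.10%

β_Holloway = -0.261 × 23.00% / 15.24% = -0.3939
β_Maddox = 0.380 × 18.72% / 15.24% = 0.4668
β_Larkin = 0.334 × 34.43% / 15.24% = 0.7546
β_Harlan = 0.349 × 44.04% / 15.24% = 1.0085
β_P = Σ w_i β_i = 0.07×-0.3939 + 0.43×0.4668 + 0.23×0.7546 + 0.27×1.0085 = 0.6190
MRP = 9.01% − 4.00% = 5.01%
E(R_P) = R_f + β_P × MRP = 4.00% + 0.6190 × 5.01% = 7.10%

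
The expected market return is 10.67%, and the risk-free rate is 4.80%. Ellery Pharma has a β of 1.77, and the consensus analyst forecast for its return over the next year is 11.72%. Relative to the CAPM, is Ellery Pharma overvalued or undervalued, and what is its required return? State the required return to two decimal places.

MRP = 10.67% − 4.80% = 5.87%
Required return = R_f + β·MRP = 4.80% + 1.77 × 5.87% = 15.19%
Forecast 11.72% < required 15.19% → the stock plots below the SML → overvalued.

Overvalued; required return 15.19%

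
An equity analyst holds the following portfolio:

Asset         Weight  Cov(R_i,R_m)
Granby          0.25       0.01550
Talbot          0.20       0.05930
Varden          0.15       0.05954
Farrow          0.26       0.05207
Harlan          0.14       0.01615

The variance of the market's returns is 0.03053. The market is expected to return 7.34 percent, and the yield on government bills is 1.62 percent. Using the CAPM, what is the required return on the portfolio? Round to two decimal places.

9.20%

β_Granby = 0.01550 / 0.03053 = 0.5077
β_Talbot = 0.05930 / 0.03053 = 1.9424
β_Varden = 0.05954 / 0.03053 = 1.9502
β_Farrow = 0.05207 / 0.03053 = 1.7055
β_Harlan = 0.01615 / 0.03053 = 0.5290
β_P = Σ w_i β_i = 0.25×0.5077 + 0.20×1.9424 + 0.15×1.9502 + 0.26×1.7055 + 0.14×0.5290 = 1.3254
MRP = 7.34% − 1.62% = 5.72%
E(R_P) = R_f + β_P × MRP = 1.62% + 1.3254 × 5.72% = 9.20%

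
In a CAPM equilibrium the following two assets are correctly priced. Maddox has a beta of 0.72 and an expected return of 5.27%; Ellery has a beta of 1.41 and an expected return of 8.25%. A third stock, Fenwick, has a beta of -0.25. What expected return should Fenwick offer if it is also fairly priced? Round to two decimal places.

1.08%

MRP (SML slope) = (8.25% − 5.27%) / (1.41 − 0.72) = 2.98% / 0.69 = 4.3188%
R_f (intercept) = 5.27% − 0.72 × 4.3188% = 2.1605%
E(R_Fenwick) = R_f + β × MRP = 2.1605% + -0.25 × 4.3188% = 1.08%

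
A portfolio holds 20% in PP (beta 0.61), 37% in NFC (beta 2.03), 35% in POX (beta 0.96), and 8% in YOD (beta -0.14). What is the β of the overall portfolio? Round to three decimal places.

β_P = Σ w_i β_i = 0.20×0.61 + 0.37×2.03 + 0.35×0.96 + 0.08×-0.14 = 1.1979

1.198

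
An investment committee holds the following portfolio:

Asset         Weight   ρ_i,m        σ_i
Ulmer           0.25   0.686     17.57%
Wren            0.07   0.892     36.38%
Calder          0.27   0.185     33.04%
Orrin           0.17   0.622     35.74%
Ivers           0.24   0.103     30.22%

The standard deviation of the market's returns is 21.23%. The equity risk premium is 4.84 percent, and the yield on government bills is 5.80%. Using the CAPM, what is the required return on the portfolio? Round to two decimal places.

β_Ulmer = 0.686 × 17.57% / 21.23% = 0.5677
β_Wren = 0.892 × 36.38% / 21.23% = 1.5285
β_Calder = 0.185 × 33.04% / 21.23% = 0.2879
β_Orrin = 0.622 × 35.74% / 21.23% = 1.0471
β_Ivers = 0.103 × 30.22% / 21.23% = 0.1466
β_P = Σ w_i β_i = 0.25×0.5677 + 0.07×1.5285 + 0.27×0.2879 + 0.17×1.0471 + 0.24×0.1466 = 0.5398
E(R_P) = R_f + β_P × MRP = 5.80% + 0.5398 × 4.84% = 8.41%

8.41%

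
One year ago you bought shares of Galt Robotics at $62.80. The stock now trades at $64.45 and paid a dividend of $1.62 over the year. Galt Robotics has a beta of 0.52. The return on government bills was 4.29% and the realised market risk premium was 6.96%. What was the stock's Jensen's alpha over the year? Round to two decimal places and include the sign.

-2.70%

Realised HPR = (P1 + D1 − P0) / P0 = (64.45 + 1.62 − 62.80) / 62.80 = 3.27 / 62.80 = 5.2070%
CAPM required = R_f + β·MRP = 4.29% + 0.52 × 6.96% = 7.9092%
α = realised − required = 5.2070% − 7.9092% = -2.70%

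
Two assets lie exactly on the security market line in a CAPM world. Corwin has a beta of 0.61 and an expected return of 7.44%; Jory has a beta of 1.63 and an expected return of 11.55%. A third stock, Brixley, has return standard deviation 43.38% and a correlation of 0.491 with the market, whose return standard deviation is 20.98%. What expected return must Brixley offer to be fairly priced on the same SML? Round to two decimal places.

MRP = (11.55% − 7.44%) / (1.63 − 0.61) = 4.0294%
R_f = 7.44% − 0.61 × 4.0294% = 4.9821%
β_Brixley = ρ·σ_i/σ_m = 0.491 × 43.38 / 20.98 = 1.0152
E(R_Brixley) = R_f + β × MRP = 4.9821% + 1.0152 × 4.0294% = 9.07%

9.07%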